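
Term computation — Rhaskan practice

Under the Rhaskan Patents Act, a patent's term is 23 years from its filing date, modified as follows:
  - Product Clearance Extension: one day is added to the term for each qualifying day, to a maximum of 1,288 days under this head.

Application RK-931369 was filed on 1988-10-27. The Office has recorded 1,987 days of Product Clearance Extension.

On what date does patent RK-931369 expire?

Base term: filing date + 23 years → 27 October 2011.
Product Clearance Extension: 1987 days claimed exceeds the 1288-day cap, so +1288 days → 7 May 2015.

May 7, 2015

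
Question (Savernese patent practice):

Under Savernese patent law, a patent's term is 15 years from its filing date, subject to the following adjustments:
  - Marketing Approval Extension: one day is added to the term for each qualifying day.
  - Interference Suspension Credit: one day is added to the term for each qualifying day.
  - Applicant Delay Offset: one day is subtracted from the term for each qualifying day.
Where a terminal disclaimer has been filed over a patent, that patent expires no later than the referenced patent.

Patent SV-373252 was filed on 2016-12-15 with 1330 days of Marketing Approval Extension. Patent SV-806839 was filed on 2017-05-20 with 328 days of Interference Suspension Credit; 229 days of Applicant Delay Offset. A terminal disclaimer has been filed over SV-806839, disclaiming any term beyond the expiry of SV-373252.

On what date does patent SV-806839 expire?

August 27, 2032

Natural term of SV-806839:
  Base: filing + 15 years → 20 May 2032.
  Interference Suspension Credit: +328 days → 13 April 2033.
  Applicant Delay Offset: −229 days → 27 August 2032.
Expiry of referenced patent SV-373252:
  Base: filing + 15 years → 15 December 2031.
  Marketing Approval Extension: +1330 days → 6 August 2035.
Terminal disclaimer: SV-806839 expires on the earlier of 27 August 2032 and 6 August 2035.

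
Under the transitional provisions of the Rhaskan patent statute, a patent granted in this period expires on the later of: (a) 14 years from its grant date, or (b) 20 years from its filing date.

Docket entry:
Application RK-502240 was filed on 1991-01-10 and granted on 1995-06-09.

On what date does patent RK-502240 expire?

2011-01-10

(a) grant + 14 years → 9 June 2009.
(b) filing + 20 years → 10 January 2011.
Later of the two: 10 January 2011.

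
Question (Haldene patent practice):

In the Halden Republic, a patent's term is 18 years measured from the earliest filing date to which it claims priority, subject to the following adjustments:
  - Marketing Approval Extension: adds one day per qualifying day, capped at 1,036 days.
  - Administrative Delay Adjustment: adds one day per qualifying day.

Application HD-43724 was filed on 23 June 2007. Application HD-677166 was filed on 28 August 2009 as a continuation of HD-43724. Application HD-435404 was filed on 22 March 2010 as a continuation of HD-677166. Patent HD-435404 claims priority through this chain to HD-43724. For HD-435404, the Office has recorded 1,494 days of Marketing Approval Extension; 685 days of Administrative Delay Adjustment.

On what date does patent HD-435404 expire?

2030-03-10

Earliest priority filing: 23 June 2007.
Base term: 23 June 2007 + 18 years → 23 June 2025.
Marketing Approval Extension: 1494 days claimed exceeds the 1036-day cap, so +1036 days → 24 April 2028.
Administrative Delay Adjustment: +685 days → 10 March 2030.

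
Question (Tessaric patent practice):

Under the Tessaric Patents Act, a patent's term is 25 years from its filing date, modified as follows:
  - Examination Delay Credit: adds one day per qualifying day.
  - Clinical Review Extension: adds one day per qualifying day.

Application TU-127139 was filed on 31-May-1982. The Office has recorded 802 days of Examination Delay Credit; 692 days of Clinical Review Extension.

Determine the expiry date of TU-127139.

July 3, 2011

Base term: filing date + 25 years → 31 May 2007.
Examination Delay Credit: +802 days → 10 August 2009.
Clinical Review Extension: +692 days → 3 July 2011.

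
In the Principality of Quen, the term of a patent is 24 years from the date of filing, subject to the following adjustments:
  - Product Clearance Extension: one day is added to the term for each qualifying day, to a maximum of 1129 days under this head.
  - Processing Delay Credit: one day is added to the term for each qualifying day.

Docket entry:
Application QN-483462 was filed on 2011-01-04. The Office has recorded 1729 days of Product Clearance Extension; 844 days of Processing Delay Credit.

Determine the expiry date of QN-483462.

Base term: filing date + 24 years → 4 January 2035.
Product Clearance Extension: 1729 days claimed exceeds the 1129-day cap, so +1129 days → 6 February 2038.
Processing Delay Credit: +844 days → 30 May 2040.

May 30, 2040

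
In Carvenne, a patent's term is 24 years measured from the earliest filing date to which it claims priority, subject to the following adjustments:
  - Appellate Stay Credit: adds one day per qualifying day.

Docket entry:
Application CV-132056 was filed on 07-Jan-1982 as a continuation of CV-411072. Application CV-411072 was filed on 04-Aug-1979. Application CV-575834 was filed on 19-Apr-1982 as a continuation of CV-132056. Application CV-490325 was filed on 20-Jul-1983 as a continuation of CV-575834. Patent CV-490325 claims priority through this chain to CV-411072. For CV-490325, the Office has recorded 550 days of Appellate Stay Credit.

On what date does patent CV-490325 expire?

Earliest priority filing: 4 August 1979.
Base term: 4 August 1979 + 24 years → 4 August 2003.
Appellate Stay Credit: +550 days → 4 February 2005.

February 4, 2005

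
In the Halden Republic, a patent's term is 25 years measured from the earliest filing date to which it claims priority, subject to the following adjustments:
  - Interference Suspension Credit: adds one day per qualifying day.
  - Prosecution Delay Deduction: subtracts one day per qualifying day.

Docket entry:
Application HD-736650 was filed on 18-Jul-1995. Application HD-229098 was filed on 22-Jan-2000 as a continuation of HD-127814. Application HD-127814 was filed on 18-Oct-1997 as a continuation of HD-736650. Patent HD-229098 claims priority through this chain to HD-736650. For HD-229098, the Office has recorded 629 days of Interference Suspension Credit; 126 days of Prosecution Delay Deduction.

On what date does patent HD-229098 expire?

2021-12-03

Earliest priority filing: 18 July 1995.
Base term: 18 July 1995 + 25 years → 18 July 2020.
Interference Suspension Credit: +629 days → 8 April 2022.
Prosecution Delay Deduction: −126 days → 3 December 2021.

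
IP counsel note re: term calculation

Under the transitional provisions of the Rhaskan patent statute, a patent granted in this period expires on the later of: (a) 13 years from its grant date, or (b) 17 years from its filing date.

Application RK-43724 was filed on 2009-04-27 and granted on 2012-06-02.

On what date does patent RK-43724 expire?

(a) grant + 13 years → 2 June 2025.
(b) filing + 17 years → 27 April 2026.
Later of the two: 27 April 2026.

2026-04-27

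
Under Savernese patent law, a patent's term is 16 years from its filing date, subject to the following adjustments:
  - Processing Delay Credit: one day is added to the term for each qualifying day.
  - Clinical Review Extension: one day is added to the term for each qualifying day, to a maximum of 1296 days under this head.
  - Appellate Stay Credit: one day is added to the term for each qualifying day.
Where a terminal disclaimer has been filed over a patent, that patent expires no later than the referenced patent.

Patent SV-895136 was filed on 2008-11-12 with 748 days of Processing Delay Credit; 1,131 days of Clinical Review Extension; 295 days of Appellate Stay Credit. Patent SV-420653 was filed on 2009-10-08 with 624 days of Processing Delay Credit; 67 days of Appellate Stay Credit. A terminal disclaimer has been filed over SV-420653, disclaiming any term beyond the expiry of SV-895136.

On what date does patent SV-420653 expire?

August 30, 2027

Natural term of SV-420653:
  Base: filing + 16 years → 8 October 2025.
  Processing Delay Credit: +624 days → 24 June 2027.
  Appellate Stay Credit: +67 days → 30 August 2027.
Expiry of referenced patent SV-895136:
  Base: filing + 16 years → 12 November 2024.
  Processing Delay Credit: +748 days → 30 November 2026.
  Clinical Review Extension: 1131 days (within the 1296-day cap) → +1131 days → 4 January 2030.
  Appellate Stay Credit: +295 days → 26 October 2030.
Terminal disclaimer: SV-420653 expires on the earlier of 30 August 2027 and 26 October 2030.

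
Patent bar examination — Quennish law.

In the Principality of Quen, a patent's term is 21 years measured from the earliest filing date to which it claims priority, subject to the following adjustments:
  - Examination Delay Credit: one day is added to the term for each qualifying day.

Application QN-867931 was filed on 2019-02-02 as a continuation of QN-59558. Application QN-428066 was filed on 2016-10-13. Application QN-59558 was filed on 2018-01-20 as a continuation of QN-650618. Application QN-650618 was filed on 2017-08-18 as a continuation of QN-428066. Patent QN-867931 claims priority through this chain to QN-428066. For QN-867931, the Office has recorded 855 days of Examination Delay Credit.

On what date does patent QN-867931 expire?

Earliest priority filing: 13 October 2016.
Base term: 13 October 2016 + 21 years → 13 October 2037.
Examination Delay Credit: +855 days → 15 February 2040.

February 15, 2040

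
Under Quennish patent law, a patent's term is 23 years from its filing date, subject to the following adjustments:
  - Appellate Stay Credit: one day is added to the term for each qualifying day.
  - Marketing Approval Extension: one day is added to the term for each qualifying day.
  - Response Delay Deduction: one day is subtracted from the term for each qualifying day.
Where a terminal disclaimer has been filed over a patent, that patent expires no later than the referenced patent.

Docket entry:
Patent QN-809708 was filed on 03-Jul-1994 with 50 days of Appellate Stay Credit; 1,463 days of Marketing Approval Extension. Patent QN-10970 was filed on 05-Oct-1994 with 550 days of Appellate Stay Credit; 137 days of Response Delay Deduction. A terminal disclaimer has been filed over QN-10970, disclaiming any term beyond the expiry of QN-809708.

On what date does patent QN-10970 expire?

November 22, 2018

Natural term of QN-10970:
  Base: filing + 23 years → 5 October 2017.
  Appellate Stay Credit: +550 days → 8 April 2019.
  Response Delay Deduction: −137 days → 22 November 2018.
Expiry of referenced patent QN-809708:
  Base: filing + 23 years → 3 July 2017.
  Appellate Stay Credit: +50 days → 22 August 2017.
  Marketing Approval Extension: +1463 days → 24 August 2021.
Terminal disclaimer: QN-10970 expires on the earlier of 22 November 2018 and 24 August 2021.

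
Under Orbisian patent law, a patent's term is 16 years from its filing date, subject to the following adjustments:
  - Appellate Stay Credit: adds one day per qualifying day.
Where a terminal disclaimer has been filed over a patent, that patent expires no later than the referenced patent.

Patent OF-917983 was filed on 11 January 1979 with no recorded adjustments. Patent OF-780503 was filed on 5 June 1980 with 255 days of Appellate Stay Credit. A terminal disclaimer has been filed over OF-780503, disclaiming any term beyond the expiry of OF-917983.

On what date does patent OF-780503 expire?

Natural term of OF-780503:
  Base: filing + 16 years → 5 June 1996.
  Appellate Stay Credit: +255 days → 15 February 1997.
Expiry of referenced patent OF-917983:
  Base: filing + 16 years → 11 January 1995.
Terminal disclaimer: OF-780503 expires on the earlier of 15 February 1997 and 11 January 1995.

1995-01-11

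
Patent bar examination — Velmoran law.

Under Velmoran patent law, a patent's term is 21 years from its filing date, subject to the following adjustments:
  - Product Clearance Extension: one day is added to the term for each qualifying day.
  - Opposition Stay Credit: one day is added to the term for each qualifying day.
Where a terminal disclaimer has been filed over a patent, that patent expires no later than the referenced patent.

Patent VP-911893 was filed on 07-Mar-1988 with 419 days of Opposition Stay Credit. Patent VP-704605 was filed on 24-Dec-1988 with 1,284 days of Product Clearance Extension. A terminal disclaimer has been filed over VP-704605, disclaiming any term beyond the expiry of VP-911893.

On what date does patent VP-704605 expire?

2010-04-30

Natural term of VP-704605:
  Base: filing + 21 years → 24 December 2009.
  Product Clearance Extension: +1284 days → 30 June 2013.
Expiry of referenced patent VP-911893:
  Base: filing + 21 years → 7 March 2009.
  Opposition Stay Credit: +419 days → 30 April 2010.
Terminal disclaimer: VP-704605 expires on the earlier of 30 June 2013 and 30 April 2010.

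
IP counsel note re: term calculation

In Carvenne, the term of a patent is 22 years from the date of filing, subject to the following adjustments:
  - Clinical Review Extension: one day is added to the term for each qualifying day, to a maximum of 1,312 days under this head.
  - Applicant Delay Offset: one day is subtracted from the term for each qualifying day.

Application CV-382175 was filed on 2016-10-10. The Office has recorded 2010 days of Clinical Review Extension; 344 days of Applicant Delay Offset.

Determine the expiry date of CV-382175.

Base term: filing date + 22 years → 10 October 2038.
Clinical Review Extension: 2010 days claimed exceeds the 1312-day cap, so +1312 days → 14 May 2042.
Applicant Delay Offset: −344 days → 4 June 2041.

June 4, 2041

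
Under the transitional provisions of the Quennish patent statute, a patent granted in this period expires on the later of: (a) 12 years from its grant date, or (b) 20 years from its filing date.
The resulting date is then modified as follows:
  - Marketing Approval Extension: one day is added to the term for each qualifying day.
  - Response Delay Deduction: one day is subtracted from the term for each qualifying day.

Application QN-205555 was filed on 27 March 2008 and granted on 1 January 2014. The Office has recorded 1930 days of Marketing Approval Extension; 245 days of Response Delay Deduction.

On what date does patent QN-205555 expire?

2032-11-06

(a) grant + 12 years → 1 January 2026.
(b) filing + 20 years → 27 March 2028.
Later of the two: 27 March 2028.
Marketing Approval Extension: +1930 days → 9 July 2033.
Response Delay Deduction: −245 days → 6 November 2032.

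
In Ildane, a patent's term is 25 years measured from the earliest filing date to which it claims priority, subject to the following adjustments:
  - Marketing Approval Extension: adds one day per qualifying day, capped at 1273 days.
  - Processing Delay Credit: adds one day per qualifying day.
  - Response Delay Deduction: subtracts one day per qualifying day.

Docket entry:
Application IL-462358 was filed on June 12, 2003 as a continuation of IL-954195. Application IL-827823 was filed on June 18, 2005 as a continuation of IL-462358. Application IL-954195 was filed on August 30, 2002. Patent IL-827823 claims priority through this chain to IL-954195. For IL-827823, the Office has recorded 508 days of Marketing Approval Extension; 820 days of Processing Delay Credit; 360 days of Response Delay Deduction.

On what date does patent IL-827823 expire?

April 24, 2030

Earliest priority filing: 30 August 2002.
Base term: 30 August 2002 + 25 years → 30 August 2027.
Marketing Approval Extension: 508 days (within the 1273-day cap) → +508 days → 19 January 2029.
Processing Delay Credit: +820 days → 19 April 2031.
Response Delay Deduction: −360 days → 24 April 2030.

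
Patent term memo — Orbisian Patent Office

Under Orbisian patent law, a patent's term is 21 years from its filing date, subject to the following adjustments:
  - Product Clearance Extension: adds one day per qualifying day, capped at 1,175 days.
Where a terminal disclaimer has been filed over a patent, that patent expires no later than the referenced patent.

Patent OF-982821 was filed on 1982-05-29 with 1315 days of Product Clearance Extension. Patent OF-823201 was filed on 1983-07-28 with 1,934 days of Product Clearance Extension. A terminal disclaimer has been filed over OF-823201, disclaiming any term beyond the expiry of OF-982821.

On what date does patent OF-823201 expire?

Natural term of OF-823201:
  Base: filing + 21 years → 28 July 2004.
  Product Clearance Extension: 1934 days claimed exceeds the 1175-day cap, so +1175 days → 16 October 2007.
Expiry of referenced patent OF-982821:
  Base: filing + 21 years → 29 May 2003.
  Product Clearance Extension: 1315 days claimed exceeds the 1175-day cap, so +1175 days → 16 August 2006.
Terminal disclaimer: OF-823201 expires on the earlier of 16 October 2007 and 16 August 2006.

August 16, 2006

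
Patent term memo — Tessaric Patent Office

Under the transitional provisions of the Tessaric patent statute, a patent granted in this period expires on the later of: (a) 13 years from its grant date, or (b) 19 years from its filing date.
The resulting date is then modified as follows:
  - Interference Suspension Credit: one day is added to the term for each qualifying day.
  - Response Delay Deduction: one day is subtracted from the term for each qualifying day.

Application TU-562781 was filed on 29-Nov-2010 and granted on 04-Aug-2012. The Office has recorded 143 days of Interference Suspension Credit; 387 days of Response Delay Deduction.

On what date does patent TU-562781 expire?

(a) grant + 13 years → 4 August 2025.
(b) filing + 19 years → 29 November 2029.
Later of the two: 29 November 2029.
Interference Suspension Credit: +143 days → 21 April 2030.
Response Delay Deduction: −387 days → 30 March 2029.

March 30, 2029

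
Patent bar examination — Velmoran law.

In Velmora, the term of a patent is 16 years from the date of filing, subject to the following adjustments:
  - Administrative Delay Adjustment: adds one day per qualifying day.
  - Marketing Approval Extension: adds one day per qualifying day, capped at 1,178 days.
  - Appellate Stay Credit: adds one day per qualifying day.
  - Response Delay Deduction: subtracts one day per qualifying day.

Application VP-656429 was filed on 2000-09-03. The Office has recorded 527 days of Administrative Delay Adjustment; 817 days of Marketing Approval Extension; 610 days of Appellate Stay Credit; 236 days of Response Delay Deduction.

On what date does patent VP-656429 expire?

Base term: filing date + 16 years → 3 September 2016.
Administrative Delay Adjustment: +527 days → 12 February 2018.
Marketing Approval Extension: 817 days (within the 1178-day cap) → +817 days → 9 May 2020.
Appellate Stay Credit: +610 days → 9 January 2022.
Response Delay Deduction: −236 days → 18 May 2021.

May 18, 2021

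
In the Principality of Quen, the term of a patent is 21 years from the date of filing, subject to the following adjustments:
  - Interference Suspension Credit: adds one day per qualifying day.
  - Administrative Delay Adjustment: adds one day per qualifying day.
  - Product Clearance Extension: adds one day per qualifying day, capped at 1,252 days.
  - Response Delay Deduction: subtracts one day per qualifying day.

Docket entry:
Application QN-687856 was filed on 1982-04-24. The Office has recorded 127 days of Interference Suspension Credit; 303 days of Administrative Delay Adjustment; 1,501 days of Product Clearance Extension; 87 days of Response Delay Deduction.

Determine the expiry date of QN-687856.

2007-09-05

Base term: filing date + 21 years → 24 April 2003.
Interference Suspension Credit: +127 days → 29 August 2003.
Administrative Delay Adjustment: +303 days → 27 June 2004.
Product Clearance Extension: 1501 days claimed exceeds the 1252-day cap, so +1252 days → 1 December 2007.
Response Delay Deduction: −87 days → 5 September 2007.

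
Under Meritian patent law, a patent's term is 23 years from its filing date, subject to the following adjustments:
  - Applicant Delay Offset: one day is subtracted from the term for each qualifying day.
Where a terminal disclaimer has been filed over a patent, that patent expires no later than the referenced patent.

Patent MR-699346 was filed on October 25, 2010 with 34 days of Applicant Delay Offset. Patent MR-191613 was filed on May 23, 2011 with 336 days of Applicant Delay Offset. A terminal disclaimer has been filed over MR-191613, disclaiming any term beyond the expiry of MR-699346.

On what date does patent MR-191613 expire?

2033-06-21

Natural term of MR-191613:
  Base: filing + 23 years → 23 May 2034.
  Applicant Delay Offset: −336 days → 21 June 2033.
Expiry of referenced patent MR-699346:
  Base: filing + 23 years → 25 October 2033.
  Applicant Delay Offset: −34 days → 21 September 2033.
Terminal disclaimer: MR-191613 expires on the earlier of 21 June 2033 and 21 September 2033.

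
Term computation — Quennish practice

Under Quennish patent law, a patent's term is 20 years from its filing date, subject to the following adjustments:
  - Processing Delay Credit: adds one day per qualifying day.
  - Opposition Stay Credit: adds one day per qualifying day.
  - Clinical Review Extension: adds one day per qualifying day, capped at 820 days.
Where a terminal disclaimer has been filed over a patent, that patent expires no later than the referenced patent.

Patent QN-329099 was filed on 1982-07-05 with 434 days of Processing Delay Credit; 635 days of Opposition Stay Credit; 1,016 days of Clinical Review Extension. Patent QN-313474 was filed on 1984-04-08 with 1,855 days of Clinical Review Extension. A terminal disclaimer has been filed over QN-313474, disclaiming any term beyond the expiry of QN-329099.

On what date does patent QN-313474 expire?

2006-07-07

Natural term of QN-313474:
  Base: filing + 20 years → 8 April 2004.
  Clinical Review Extension: 1855 days claimed exceeds the 820-day cap, so +820 days → 7 July 2006.
Expiry of referenced patent QN-329099:
  Base: filing + 20 years → 5 July 2002.
  Processing Delay Credit: +434 days → 12 September 2003.
  Opposition Stay Credit: +635 days → 8 June 2005.
  Clinical Review Extension: 1016 days claimed exceeds the 820-day cap, so +820 days → 6 September 2007.
Terminal disclaimer: QN-313474 expires on the earlier of 7 July 2006 and 6 September 2007.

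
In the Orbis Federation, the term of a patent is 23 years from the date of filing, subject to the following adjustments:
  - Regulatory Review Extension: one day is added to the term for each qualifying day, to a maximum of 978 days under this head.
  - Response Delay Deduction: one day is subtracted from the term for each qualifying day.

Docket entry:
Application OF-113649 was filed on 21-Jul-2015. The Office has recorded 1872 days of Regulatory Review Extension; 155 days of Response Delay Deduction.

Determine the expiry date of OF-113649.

Base term: filing date + 23 years → 21 July 2038.
Regulatory Review Extension: 1872 days claimed exceeds the 978-day cap, so +978 days → 25 March 2041.
Response Delay Deduction: −155 days → 21 October 2040.

2040-10-21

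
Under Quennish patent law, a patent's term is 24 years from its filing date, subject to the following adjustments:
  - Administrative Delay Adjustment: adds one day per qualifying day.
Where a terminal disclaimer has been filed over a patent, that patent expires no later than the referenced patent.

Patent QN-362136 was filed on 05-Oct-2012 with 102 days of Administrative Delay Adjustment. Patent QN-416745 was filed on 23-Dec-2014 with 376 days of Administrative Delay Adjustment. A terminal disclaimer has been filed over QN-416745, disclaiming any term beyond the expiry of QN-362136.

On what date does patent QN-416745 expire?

2037-01-15

Natural term of QN-416745:
  Base: filing + 24 years → 23 December 2038.
  Administrative Delay Adjustment: +376 days → 3 January 2040.
Expiry of referenced patent QN-362136:
  Base: filing + 24 years → 5 October 2036.
  Administrative Delay Adjustment: +102 days → 15 January 2037.
Terminal disclaimer: QN-416745 expires on the earlier of 3 January 2040 and 15 January 2037.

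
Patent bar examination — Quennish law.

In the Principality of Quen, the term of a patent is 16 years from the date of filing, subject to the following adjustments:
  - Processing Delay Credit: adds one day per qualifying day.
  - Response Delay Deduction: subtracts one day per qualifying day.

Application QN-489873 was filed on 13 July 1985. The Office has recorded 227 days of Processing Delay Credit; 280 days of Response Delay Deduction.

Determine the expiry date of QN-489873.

Base term: filing date + 16 years → 13 July 2001.
Processing Delay Credit: +227 days → 25 February 2002.
Response Delay Deduction: −280 days → 21 May 2001.

2001-05-21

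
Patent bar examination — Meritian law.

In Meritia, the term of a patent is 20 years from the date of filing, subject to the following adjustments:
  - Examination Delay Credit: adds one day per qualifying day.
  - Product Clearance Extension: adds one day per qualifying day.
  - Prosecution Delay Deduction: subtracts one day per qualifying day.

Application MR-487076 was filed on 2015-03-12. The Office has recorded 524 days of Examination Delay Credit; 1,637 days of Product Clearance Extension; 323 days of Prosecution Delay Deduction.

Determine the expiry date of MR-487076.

Base term: filing date + 20 years → 12 March 2035.
Examination Delay Credit: +524 days → 17 August 2036.
Product Clearance Extension: +1637 days → 9 February 2041.
Prosecution Delay Deduction: −323 days → 23 March 2040.

2040-03-23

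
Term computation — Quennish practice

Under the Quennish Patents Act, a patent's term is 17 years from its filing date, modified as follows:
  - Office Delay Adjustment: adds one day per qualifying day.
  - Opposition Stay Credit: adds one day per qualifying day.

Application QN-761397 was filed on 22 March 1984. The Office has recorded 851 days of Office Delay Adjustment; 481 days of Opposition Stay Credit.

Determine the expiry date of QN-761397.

2004-11-13

Base term: filing date + 17 years → 22 March 2001.
Office Delay Adjustment: +851 days → 21 July 2003.
Opposition Stay Credit: +481 days → 13 November 2004.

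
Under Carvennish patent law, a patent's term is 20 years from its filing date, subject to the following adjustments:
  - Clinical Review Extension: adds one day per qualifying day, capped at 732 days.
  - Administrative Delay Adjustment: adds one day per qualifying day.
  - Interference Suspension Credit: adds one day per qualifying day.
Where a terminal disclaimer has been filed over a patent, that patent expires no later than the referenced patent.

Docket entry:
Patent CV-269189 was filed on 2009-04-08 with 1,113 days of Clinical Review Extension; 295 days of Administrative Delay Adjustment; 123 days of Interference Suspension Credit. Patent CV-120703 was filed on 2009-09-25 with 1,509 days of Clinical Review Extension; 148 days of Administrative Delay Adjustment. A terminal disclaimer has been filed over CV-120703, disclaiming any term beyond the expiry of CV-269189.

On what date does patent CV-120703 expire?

Natural term of CV-120703:
  Base: filing + 20 years → 25 September 2029.
  Clinical Review Extension: 1509 days claimed exceeds the 732-day cap, so +732 days → 27 September 2031.
  Administrative Delay Adjustment: +148 days → 22 February 2032.
Expiry of referenced patent CV-269189:
  Base: filing + 20 years → 8 April 2029.
  Clinical Review Extension: 1113 days claimed exceeds the 732-day cap, so +732 days → 10 April 2031.
  Administrative Delay Adjustment: +295 days → 30 January 2032.
  Interference Suspension Credit: +123 days → 1 June 2032.
Terminal disclaimer: CV-120703 expires on the earlier of 22 February 2032 and 1 June 2032.

February 22, 2032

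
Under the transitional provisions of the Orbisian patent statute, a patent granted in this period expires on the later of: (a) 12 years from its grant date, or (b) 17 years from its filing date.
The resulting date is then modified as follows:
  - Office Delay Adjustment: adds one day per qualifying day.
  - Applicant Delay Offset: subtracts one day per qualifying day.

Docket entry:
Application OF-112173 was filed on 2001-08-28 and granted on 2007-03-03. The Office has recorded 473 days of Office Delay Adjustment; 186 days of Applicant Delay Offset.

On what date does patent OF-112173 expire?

2019-12-15

(a) grant + 12 years → 3 March 2019.
(b) filing + 17 years → 28 August 2018.
Later of the two: 3 March 2019.
Office Delay Adjustment: +473 days → 18 June 2020.
Applicant Delay Offset: −186 days → 15 December 2019.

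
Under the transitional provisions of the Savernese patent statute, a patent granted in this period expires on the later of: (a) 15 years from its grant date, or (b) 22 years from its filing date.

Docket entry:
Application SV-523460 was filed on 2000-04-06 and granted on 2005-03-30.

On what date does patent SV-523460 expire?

April 6, 2022

(a) grant + 15 years → 30 March 2020.
(b) filing + 22 years → 6 April 2022.
Later of the two: 6 April 2022.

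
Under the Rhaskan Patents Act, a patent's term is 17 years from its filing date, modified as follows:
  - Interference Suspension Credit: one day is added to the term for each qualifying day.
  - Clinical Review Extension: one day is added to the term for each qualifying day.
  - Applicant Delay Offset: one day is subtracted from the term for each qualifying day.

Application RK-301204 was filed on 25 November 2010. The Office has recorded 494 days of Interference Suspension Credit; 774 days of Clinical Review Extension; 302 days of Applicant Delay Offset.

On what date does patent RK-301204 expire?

Base term: filing date + 17 years → 25 November 2027.
Interference Suspension Credit: +494 days → 2 April 2029.
Clinical Review Extension: +774 days → 16 May 2031.
Applicant Delay Offset: −302 days → 18 July 2030.

July 18, 2030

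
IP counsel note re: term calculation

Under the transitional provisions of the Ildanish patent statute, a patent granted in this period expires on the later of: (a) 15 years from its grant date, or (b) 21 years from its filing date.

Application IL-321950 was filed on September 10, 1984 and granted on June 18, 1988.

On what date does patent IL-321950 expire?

September 10, 2005

(a) grant + 15 years → 18 June 2003.
(b) filing + 21 years → 10 September 2005.
Later of the two: 10 September 2005.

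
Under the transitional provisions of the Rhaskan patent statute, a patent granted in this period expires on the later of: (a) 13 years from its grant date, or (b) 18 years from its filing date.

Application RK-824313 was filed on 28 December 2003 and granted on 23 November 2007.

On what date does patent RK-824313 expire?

(a) grant + 13 years → 23 November 2020.
(b) filing + 18 years → 28 December 2021.
Later of the two: 28 December 2021.

December 28, 2021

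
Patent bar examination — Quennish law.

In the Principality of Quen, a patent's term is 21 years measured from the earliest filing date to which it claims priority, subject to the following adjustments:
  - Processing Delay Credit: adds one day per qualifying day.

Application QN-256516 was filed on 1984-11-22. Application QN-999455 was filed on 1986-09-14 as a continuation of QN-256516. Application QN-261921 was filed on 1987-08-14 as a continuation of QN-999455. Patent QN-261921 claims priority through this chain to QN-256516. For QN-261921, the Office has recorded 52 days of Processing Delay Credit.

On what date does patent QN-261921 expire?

Earliest priority filing: 22 November 1984.
Base term: 22 November 1984 + 21 years → 22 November 2005.
Processing Delay Credit: +52 days → 13 January 2006.

January 13, 2006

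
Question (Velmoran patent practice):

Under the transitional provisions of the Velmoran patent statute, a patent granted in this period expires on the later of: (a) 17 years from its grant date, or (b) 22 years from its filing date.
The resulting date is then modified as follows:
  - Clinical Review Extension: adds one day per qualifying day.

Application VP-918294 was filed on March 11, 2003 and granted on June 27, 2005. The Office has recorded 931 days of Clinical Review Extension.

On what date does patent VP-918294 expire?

(a) grant + 17 years → 27 June 2022.
(b) filing + 22 years → 11 March 2025.
Later of the two: 11 March 2025.
Clinical Review Extension: +931 days → 28 September 2027.

September 28, 2027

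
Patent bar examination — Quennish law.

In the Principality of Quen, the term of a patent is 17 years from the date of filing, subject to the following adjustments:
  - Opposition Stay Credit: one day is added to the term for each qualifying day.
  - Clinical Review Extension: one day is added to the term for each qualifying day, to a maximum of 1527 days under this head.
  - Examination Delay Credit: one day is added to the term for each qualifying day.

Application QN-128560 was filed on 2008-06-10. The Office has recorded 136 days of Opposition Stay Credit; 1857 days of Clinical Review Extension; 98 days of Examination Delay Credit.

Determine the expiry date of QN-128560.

Base term: filing date + 17 years → 10 June 2025.
Opposition Stay Credit: +136 days → 24 October 2025.
Clinical Review Extension: 1857 days claimed exceeds the 1527-day cap, so +1527 days → 29 December 2029.
Examination Delay Credit: +98 days → 6 April 2030.

April 6, 2030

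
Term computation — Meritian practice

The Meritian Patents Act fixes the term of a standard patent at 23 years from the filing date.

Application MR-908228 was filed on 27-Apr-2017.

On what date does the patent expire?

Filing date + 23 years → 27 April 2040.

April 27, 2040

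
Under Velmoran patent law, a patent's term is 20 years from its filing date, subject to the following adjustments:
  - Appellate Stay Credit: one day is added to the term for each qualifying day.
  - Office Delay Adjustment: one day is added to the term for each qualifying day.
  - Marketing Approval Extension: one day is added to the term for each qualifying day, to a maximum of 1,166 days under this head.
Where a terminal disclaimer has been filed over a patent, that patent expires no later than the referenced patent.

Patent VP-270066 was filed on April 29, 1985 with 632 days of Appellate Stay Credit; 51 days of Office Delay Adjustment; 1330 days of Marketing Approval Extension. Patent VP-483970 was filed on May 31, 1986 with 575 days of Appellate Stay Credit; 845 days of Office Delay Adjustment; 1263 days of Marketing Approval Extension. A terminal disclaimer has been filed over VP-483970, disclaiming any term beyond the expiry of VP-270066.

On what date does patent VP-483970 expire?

Natural term of VP-483970:
  Base: filing + 20 years → 31 May 2006.
  Appellate Stay Credit: +575 days → 27 December 2007.
  Office Delay Adjustment: +845 days → 20 April 2010.
  Marketing Approval Extension: 1263 days claimed exceeds the 1166-day cap, so +1166 days → 29 June 2013.
Expiry of referenced patent VP-270066:
  Base: filing + 20 years → 29 April 2005.
  Appellate Stay Credit: +632 days → 21 January 2007.
  Office Delay Adjustment: +51 days → 13 March 2007.
  Marketing Approval Extension: 1330 days claimed exceeds the 1166-day cap, so +1166 days → 22 May 2010.
Terminal disclaimer: VP-483970 expires on the earlier of 29 June 2013 and 22 May 2010.

2010-05-22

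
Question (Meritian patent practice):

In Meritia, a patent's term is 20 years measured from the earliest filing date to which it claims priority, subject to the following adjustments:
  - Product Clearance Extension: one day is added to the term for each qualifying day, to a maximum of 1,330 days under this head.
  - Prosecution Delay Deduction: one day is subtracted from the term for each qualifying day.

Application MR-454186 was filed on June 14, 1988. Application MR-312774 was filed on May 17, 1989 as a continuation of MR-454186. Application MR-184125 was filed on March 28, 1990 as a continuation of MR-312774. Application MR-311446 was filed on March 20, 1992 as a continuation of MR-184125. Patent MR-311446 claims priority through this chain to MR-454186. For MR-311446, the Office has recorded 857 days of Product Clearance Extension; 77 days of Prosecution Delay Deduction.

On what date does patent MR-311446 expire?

Earliest priority filing: 14 June 1988.
Base term: 14 June 1988 + 20 years → 14 June 2008.
Product Clearance Extension: 857 days (within the 1330-day cap) → +857 days → 19 October 2010.
Prosecution Delay Deduction: −77 days → 3 August 2010.

August 3, 2010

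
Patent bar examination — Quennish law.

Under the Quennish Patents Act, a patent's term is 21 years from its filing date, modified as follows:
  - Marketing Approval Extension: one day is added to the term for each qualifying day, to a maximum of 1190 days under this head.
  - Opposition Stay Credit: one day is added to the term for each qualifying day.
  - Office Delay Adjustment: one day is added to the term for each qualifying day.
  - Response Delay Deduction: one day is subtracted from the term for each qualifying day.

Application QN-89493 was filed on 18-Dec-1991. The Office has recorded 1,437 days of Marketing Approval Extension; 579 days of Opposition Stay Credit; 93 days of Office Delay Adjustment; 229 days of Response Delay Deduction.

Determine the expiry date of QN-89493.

Base term: filing date + 21 years → 18 December 2012.
Marketing Approval Extension: 1437 days claimed exceeds the 1190-day cap, so +1190 days → 22 March 2016.
Opposition Stay Credit: +579 days → 22 October 2017.
Office Delay Adjustment: +93 days → 23 January 2018.
Response Delay Deduction: −229 days → 8 June 2017.

2017-06-08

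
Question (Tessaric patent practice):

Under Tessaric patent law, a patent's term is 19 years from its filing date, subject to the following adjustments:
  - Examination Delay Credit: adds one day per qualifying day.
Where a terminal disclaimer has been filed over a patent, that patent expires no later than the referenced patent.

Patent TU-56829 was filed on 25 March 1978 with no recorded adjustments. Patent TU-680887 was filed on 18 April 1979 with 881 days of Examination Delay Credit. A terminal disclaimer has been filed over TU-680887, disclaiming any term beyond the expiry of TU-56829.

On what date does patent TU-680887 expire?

Natural term of TU-680887:
  Base: filing + 19 years → 18 April 1998.
  Examination Delay Credit: +881 days → 15 September 2000.
Expiry of referenced patent TU-56829:
  Base: filing + 19 years → 25 March 1997.
Terminal disclaimer: TU-680887 expires on the earlier of 15 September 2000 and 25 March 1997.

March 25, 1997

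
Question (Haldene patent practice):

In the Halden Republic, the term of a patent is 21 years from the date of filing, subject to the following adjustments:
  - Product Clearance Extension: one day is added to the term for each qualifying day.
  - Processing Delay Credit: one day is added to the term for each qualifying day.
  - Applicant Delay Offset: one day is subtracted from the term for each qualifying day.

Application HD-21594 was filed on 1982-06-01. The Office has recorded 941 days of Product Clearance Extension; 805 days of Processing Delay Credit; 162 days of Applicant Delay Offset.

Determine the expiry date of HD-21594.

Base term: filing date + 21 years → 1 June 2003.
Product Clearance Extension: +941 days → 28 December 2005.
Processing Delay Credit: +805 days → 12 March 2008.
Applicant Delay Offset: −162 days → 2 October 2007.

October 2, 2007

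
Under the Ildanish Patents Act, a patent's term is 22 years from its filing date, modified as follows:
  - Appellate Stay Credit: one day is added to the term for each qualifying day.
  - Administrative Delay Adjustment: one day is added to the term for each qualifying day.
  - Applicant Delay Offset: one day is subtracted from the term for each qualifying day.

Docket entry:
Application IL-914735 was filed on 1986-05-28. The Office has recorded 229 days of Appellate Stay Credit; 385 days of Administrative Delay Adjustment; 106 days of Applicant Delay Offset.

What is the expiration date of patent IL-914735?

Base term: filing date + 22 years → 28 May 2008.
Appellate Stay Credit: +229 days → 12 January 2009.
Administrative Delay Adjustment: +385 days → 1 February 2010.
Applicant Delay Offset: −106 days → 18 October 2009.

October 18, 2009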